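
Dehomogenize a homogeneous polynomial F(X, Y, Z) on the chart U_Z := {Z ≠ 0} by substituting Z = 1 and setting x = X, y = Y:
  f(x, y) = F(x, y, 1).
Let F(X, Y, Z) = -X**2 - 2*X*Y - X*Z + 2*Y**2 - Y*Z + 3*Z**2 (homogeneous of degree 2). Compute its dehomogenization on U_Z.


f(x, y) = -x**2 - 2*x*y - x + 2*y**2 - y + 3

On U_Z we set Z = 1. Each monomial c·X^i·Y^j·Z^k in F becomes c·x^i·y^j·1^k = c·x^i·y^j.
Substituting Z = 1: F(X, Y, 1) = -x**2 - 2*x*y - x + 2*y**2 - y + 3.
Note: deg(f) ≤ deg(F) = 2; strict inequality happens when F is divisible by Z (lost terms).


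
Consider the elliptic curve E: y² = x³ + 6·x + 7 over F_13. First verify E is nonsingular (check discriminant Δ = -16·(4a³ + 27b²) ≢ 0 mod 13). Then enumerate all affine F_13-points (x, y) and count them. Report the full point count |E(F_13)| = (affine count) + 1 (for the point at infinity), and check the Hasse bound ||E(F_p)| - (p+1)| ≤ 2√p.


Affine points = {(1, 1), (1, 12), (2, 1), (2, 12), (3, 0), (4, 2), (4, 11), (6, 5), (6, 8), (9, 6), (9, 7), (10, 1), (10, 12), (11, 0), (12, 0)}; affine count = 15; |E(F_13)| = 16.

Discriminant check: Δ ∝ 4a³ + 27b² = 4·6³ + 27·7² = 4·216 + 27·49 ≡ 3 (mod 13). Nonzero ⇒ E is nonsingular.
For each x ∈ F_13, compute rhs = x³ + 6·x + 7 mod 13, then count y ∈ F_13 with y² ≡ rhs.
  x = 0: rhs = 7, matching y values: none (0 points).
  x = 1: rhs = 1, matching y values: 1, 12 (2 points).
  x = 2: rhs = 1, matching y values: 1, 12 (2 points).
  x = 3: rhs = 0, matching y values: 0 (1 points).
  x = 4: rhs = 4, matching y values: 2, 11 (2 points).
  x = 5: rhs = 6, matching y values: none (0 points).
  x = 6: rhs = 12, matching y values: 5, 8 (2 points).
  x = 7: rhs = 2, matching y values: none (0 points).
  x = 8: rhs = 8, matching y values: none (0 points).
  x = 9: rhs = 10, matching y values: 6, 7 (2 points).
  x = 10: rhs = 1, matching y values: 1, 12 (2 points).
  x = 11: rhs = 0, matching y values: 0 (1 points).
  x = 12: rhs = 0, matching y values: 0 (1 points).
Total affine count: 15.
Full point count |E(F_13)| = 15 + 1 = 16.
Hasse bound: |16 − (13+1)| = |2| = 2 ≤ 2√13 ≈ 7.2111 ✓.


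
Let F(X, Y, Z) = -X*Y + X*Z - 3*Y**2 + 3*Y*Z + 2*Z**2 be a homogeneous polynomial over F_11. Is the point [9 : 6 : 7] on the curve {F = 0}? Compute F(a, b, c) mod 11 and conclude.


F(9,6,7) ≡ 4 (mod 11); P is NOT on the curve.

Evaluate F(9, 6, 7) term-by-term (mod 11).
  -X*Y ↦ -1·9·6·1 = -54
  X*Z ↦ 1·9·1·7 = 63
  -3*Y**2 ↦ -3·1·36·1 = -108
  3*Y*Z ↦ 3·1·6·7 = 126
  2*Z**2 ↦ 2·1·1·49 = 98
Sum: F(9, 6, 7) = (-54) + (63) + (-108) + (126) + (98) = 125.
Reducing mod 11: 125 ≡ 4 (mod 11).
Since F(a, b, c) ≡ 4 ≠ 0 (mod 11), P does NOT lie on the curve.


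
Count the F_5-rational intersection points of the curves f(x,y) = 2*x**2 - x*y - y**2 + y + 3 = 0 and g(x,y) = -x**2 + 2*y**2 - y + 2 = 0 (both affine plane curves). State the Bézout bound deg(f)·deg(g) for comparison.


Common zeros: ∅; count = 0; Bézout bound = 4.

deg(f) = 2, deg(g) = 2, so Bézout bound = 4.
Scan x ∈ F_5. For each x, list the y ∈ F_5 with f(x, y) ≡ 0 and those with g(x, y) ≡ 0 (mod 5); the common zeros in that column are the intersection.
  x = 0: f ≡ 0 at y ∈ ∅; g ≡ 0 at y ∈ {4}; common: ∅.
  x = 1: f ≡ 0 at y ∈ {0}; g ≡ 0 at y ∈ ∅; common: ∅.
  x = 2: f ≡ 0 at y ∈ {2}; g ≡ 0 at y ∈ ∅; common: ∅.
  x = 3: f ≡ 0 at y ∈ ∅; g ≡ 0 at y ∈ ∅; common: ∅.
  x = 4: f ≡ 0 at y ∈ {0, 2}; g ≡ 0 at y ∈ ∅; common: ∅.
Collecting: common zeros = ∅, so the count is 0.
Comparison with the Bézout bound: 0 ≤ 4 = deg(f)·deg(g), as expected for curves with no common component (the affine F_5-count falls short of the bound because intersections may lie at infinity, over extension fields, or carry multiplicity).


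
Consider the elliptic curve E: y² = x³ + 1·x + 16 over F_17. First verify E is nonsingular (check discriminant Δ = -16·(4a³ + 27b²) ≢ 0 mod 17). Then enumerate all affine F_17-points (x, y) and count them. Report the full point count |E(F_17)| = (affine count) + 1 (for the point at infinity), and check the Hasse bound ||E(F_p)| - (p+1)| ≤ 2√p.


Affine points = {(0, 4), (0, 13), (1, 1), (1, 16), (2, 3), (2, 14), (4, 4), (4, 13), (6, 0), (7, 3), (7, 14), (8, 3), (8, 14), (11, 7), (11, 10), (13, 4), (13, 13)}; affine count = 17; |E(F_17)| = 18.

Discriminant check: Δ ∝ 4a³ + 27b² = 4·1³ + 27·16² = 4·1 + 27·256 ≡ 14 (mod 17). Nonzero ⇒ E is nonsingular.
For each x ∈ F_17, compute rhs = x³ + 1·x + 16 mod 17, then count y ∈ F_17 with y² ≡ rhs.
  x = 0: rhs = 16, matching y values: 4, 13 (2 points).
  x = 1: rhs = 1, matching y values: 1, 16 (2 points).
  x = 2: rhs = 9, matching y values: 3, 14 (2 points).
  x = 3: rhs = 12, matching y values: none (0 points).
  x = 4: rhs = 16, matching y values: 4, 13 (2 points).
  x = 5: rhs = 10, matching y values: none (0 points).
  x = 6: rhs = 0, matching y values: 0 (1 points).
  x = 7: rhs = 9, matching y values: 3, 14 (2 points).
  x = 8: rhs = 9, matching y values: 3, 14 (2 points).
  x = 9: rhs = 6, matching y values: none (0 points).
  x = 10: rhs = 6, matching y values: none (0 points).
  x = 11: rhs = 15, matching y values: 7, 10 (2 points).
  x = 12: rhs = 5, matching y values: none (0 points).
  x = 13: rhs = 16, matching y values: 4, 13 (2 points).
  x = 14: rhs = 3, matching y values: none (0 points).
  x = 15: rhs = 6, matching y values: none (0 points).
  x = 16: rhs = 14, matching y values: none (0 points).
Total affine count: 17.
Full point count |E(F_17)| = 17 + 1 = 18.
Hasse bound: |18 − (17+1)| = |0| = 0 ≤ 2√17 ≈ 8.2462 ✓.


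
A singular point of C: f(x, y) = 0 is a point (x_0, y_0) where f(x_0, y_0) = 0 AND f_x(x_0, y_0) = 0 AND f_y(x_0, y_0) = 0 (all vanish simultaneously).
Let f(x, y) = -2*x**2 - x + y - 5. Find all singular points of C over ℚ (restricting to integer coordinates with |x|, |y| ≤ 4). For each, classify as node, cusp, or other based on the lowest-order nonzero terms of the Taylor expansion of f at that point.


No singular points in the scanned grid; C is smooth there.

Compute partial derivatives:
  f_x = -4*x - 1.
  f_y = 1.
f_y = 1 is a nonzero constant, so f_y never vanishes: no point (x, y) can satisfy f = f_x = f_y = 0. In particular no (x, y) ∈ {−4, ..., 4}² is singular; the curve is smooth.


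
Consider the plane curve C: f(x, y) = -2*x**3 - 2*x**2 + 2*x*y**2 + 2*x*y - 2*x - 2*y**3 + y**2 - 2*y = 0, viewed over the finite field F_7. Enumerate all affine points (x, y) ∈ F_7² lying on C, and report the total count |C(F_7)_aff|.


Affine F_7-points: {(0, 0), (2, 0), (3, 5), (4, 0), (5, 2), (5, 5), (6, 6)}; count = 7.

For each of the 49 pairs (x, y) ∈ F_7², evaluate f(x, y) mod 7. Record the zeros.
  x = 0: [0↦0, 1↦4, 2↦5, 3↦5, 4↦6, 5↦3, 6↦5]  zeros at y ∈ {0}
  x = 1: [0↦1, 1↦2, 2↦4, 3↦2, 4↦5, 5↦1, 6↦6]  zeros at y ∈ ∅
  x = 2: [0↦0, 1↦5, 2↦1, 3↦4, 4↦2, 5↦4, 6↦5]  zeros at y ∈ {0}
  x = 3: [0↦6, 1↦1, 2↦5, 3↦6, 4↦6, 5↦0, 6↦4]  zeros at y ∈ {5}
  x = 4: [0↦0, 1↦6, 2↦4, 3↦3, 4↦5, 5↦5, 6↦5]  zeros at y ∈ {0}
  x = 5: [0↦5, 1↦1, 2↦0, 3↦4, 4↦1, 5↦0, 6↦3]  zeros at y ∈ {2, 5}
  x = 6: [0↦2, 1↦2, 2↦2, 3↦4, 4↦3, 5↦1, 6↦0]  zeros at y ∈ {6}
Collecting zeros: affine points = {(0, 0), (2, 0), (3, 5), (4, 0), (5, 2), (5, 5), (6, 6)}.
Total count |C(F_7)_aff| = 7.


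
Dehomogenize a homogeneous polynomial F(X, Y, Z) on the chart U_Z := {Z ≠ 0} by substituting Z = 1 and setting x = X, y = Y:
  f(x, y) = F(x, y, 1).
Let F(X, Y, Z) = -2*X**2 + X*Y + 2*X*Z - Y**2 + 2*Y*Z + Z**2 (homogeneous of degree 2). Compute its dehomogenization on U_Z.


f(x, y) = -2*x**2 + x*y + 2*x - y**2 + 2*y + 1

On U_Z we set Z = 1. Each monomial c·X^i·Y^j·Z^k in F becomes c·x^i·y^j·1^k = c·x^i·y^j.
Substituting Z = 1: F(X, Y, 1) = -2*x**2 + x*y + 2*x - y**2 + 2*y + 1.
Note: deg(f) ≤ deg(F) = 2; strict inequality happens when F is divisible by Z (lost terms).


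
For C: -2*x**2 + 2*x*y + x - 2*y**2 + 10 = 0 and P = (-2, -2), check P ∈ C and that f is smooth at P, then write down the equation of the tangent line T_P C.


Tangent line at P: 5*x + 4*y + 18 = 0.

Step 1: f(-2, -2) = 0, so P lies on C.
Step 2: partial derivatives
  f_x(x, y) = -4*x + 2*y + 1, f_y(x, y) = 2*x - 4*y.
  f_x(P) = 5, f_y(P) = 4 (gradient nonzero, so P is smooth).
Step 3: tangent line at P: 5·(x − -2) + 4·(y − -2) = 0.
Expanding: 5*x + 4*y + 18 = 0.


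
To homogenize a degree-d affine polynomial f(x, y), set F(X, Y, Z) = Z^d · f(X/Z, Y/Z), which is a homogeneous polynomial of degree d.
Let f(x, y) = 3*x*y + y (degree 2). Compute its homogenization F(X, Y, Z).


F(X, Y, Z) = 3*X*Y + Y*Z

deg(f) = 2.
Substitute x = X/Z, y = Y/Z into f, then multiply by Z^2.
  monomial 3·x^1·y^1 ↦ 3·X^1·Y^1·Z^0.
  monomial 1·x^0·y^1 ↦ 1·X^0·Y^1·Z^1.
Collecting: F(X, Y, Z) = 3*X*Y + Y*Z.


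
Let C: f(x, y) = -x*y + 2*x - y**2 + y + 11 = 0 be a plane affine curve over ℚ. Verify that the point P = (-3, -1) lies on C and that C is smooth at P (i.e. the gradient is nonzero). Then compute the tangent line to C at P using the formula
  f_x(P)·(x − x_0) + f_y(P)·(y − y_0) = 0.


Tangent line at P: 3*x + 6*y + 15 = 0.

Step 1: f(-3, -1) = 0, so P lies on C.
Step 2: partial derivatives
  f_x(x, y) = 2 - y, f_y(x, y) = -x - 2*y + 1.
  f_x(P) = 3, f_y(P) = 6 (gradient nonzero, so P is smooth).
Step 3: tangent line at P: 3·(x − -3) + 6·(y − -1) = 0.
Expanding: 3*x + 6*y + 15 = 0.


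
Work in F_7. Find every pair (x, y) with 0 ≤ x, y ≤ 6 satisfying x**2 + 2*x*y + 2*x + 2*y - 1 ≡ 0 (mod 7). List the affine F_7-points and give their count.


Affine F_7-points: {(0, 4), (1, 3), (2, 0), (3, 0), (4, 4), (5, 3)}; count = 6.

For each of the 49 pairs (x, y) ∈ F_7², evaluate f(x, y) mod 7. Record the zeros.
  x = 0: [0↦6, 1↦1, 2↦3, 3↦5, 4↦0, 5↦2, 6↦4]  zeros at y ∈ {4}
  x = 1: [0↦2, 1↦6, 2↦3, 3↦0, 4↦4, 5↦1, 6↦5]  zeros at y ∈ {3}
  x = 2: [0↦0, 1↦6, 2↦5, 3↦4, 4↦3, 5↦2, 6↦1]  zeros at y ∈ {0}
  x = 3: [0↦0, 1↦1, 2↦2, 3↦3, 4↦4, 5↦5, 6↦6]  zeros at y ∈ {0}
  x = 4: [0↦2, 1↦5, 2↦1, 3↦4, 4↦0, 5↦3, 6↦6]  zeros at y ∈ {4}
  x = 5: [0↦6, 1↦4, 2↦2, 3↦0, 4↦5, 5↦3, 6↦1]  zeros at y ∈ {3}
  x = 6: [0↦5, 1↦5, 2↦5, 3↦5, 4↦5, 5↦5, 6↦5]  zeros at y ∈ ∅
Collecting zeros: affine points = {(0, 4), (1, 3), (2, 0), (3, 0), (4, 4), (5, 3)}.
Total count |C(F_7)_aff| = 6.


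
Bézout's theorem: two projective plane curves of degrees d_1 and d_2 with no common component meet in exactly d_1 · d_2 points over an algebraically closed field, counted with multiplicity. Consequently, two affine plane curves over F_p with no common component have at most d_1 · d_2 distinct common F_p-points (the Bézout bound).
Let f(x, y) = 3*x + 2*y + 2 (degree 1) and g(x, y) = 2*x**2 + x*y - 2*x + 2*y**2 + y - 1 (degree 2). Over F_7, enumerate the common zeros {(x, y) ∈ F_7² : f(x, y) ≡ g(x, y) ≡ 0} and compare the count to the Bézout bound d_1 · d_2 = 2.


Common zeros: {(0, 6), (6, 4)}; count = 2; Bézout bound = 2.

deg(f) = 1, deg(g) = 2, so Bézout bound = 2.
Scan x ∈ F_7. For each x, list the y ∈ F_7 with f(x, y) ≡ 0 and those with g(x, y) ≡ 0 (mod 7); the common zeros in that column are the intersection.
  x = 0: f ≡ 0 at y ∈ {6}; g ≡ 0 at y ∈ {4, 6}; common: {6}.
  x = 1: f ≡ 0 at y ∈ {1}; g ≡ 0 at y ∈ ∅; common: ∅.
  x = 2: f ≡ 0 at y ∈ {3}; g ≡ 0 at y ∈ ∅; common: ∅.
  x = 3: f ≡ 0 at y ∈ {5}; g ≡ 0 at y ∈ ∅; common: ∅.
  x = 4: f ≡ 0 at y ∈ {0}; g ≡ 0 at y ∈ {3, 5}; common: ∅.
  x = 5: f ≡ 0 at y ∈ {2}; g ≡ 0 at y ∈ {5, 6}; common: ∅.
  x = 6: f ≡ 0 at y ∈ {4}; g ≡ 0 at y ∈ {3, 4}; common: {4}.
Collecting: common zeros = {(0, 6), (6, 4)}, so the count is 2.
Comparison with the Bézout bound: 2 ≤ 2 = deg(f)·deg(g), as expected for curves with no common component (the bound is attained).


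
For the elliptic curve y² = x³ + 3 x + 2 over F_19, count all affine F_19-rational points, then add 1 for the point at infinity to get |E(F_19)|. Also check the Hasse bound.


Affine points = {(1, 5), (1, 14), (2, 4), (2, 15), (3, 0), (5, 3), (5, 16), (7, 9), (7, 10), (8, 5), (8, 14), (9, 6), (9, 13), (10, 5), (10, 14), (11, 6), (11, 13), (16, 2), (16, 17), (17, 8), (17, 11), (18, 6), (18, 13)}; affine count = 23; |E(F_19)| = 24.

Discriminant check: Δ ∝ 4a³ + 27b² = 4·3³ + 27·2² = 4·27 + 27·4 ≡ 7 (mod 19). Nonzero ⇒ E is nonsingular.
For each x ∈ F_19, compute rhs = x³ + 3·x + 2 mod 19, then count y ∈ F_19 with y² ≡ rhs.
  x = 0: rhs = 2, matching y values: none (0 points).
  x = 1: rhs = 6, matching y values: 5, 14 (2 points).
  x = 2: rhs = 16, matching y values: 4, 15 (2 points).
  x = 3: rhs = 0, matching y values: 0 (1 points).
  x = 4: rhs = 2, matching y values: none (0 points).
  x = 5: rhs = 9, matching y values: 3, 16 (2 points).
  x = 6: rhs = 8, matching y values: none (0 points).
  x = 7: rhs = 5, matching y values: 9, 10 (2 points).
  x = 8: rhs = 6, matching y values: 5, 14 (2 points).
  x = 9: rhs = 17, matching y values: 6, 13 (2 points).
  x = 10: rhs = 6, matching y values: 5, 14 (2 points).
  x = 11: rhs = 17, matching y values: 6, 13 (2 points).
  x = 12: rhs = 18, matching y values: none (0 points).
  x = 13: rhs = 15, matching y values: none (0 points).
  x = 14: rhs = 14, matching y values: none (0 points).
  x = 15: rhs = 2, matching y values: none (0 points).
  x = 16: rhs = 4, matching y values: 2, 17 (2 points).
  x = 17: rhs = 7, matching y values: 8, 11 (2 points).
  x = 18: rhs = 17, matching y values: 6, 13 (2 points).
Total affine count: 23.
Full point count |E(F_19)| = 23 + 1 = 24.
Hasse bound: |24 − (19+1)| = |4| = 4 ≤ 2√19 ≈ 8.7178 ✓.


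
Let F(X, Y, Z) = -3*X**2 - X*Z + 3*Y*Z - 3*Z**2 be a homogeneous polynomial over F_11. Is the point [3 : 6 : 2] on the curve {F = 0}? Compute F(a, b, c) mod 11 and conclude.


F(3,6,2) ≡ 2 (mod 11); P is NOT on the curve.

Evaluate F(3, 6, 2) term-by-term (mod 11).
  -3*X**2 ↦ -3·9·1·1 = -27
  -X*Z ↦ -1·3·1·2 = -6
  3*Y*Z ↦ 3·1·6·2 = 36
  -3*Z**2 ↦ -3·1·1·4 = -12
Sum: F(3, 6, 2) = (-27) + (-6) + (36) + (-12) = -9.
Reducing mod 11: -9 ≡ 2 (mod 11).
Since F(a, b, c) ≡ 2 ≠ 0 (mod 11), P does NOT lie on the curve.


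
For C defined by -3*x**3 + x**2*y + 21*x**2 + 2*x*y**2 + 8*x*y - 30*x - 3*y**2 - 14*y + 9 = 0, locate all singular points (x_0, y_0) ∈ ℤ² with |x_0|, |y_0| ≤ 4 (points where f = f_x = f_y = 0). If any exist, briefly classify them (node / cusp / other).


Singular points: {(2, -3)}; classification: cusp.

Compute partial derivatives:
  f_x = -9*x**2 + 2*x*y + 42*x + 2*y**2 + 8*y - 30.
  f_y = x**2 + 4*x*y + 8*x - 6*y - 14.
Scan x_0 ∈ {−4, ..., 4}. For each x_0, f_y(x_0, y) is a polynomial in y; find its integer roots y ∈ {−4, ..., 4}, then test f_x and f at those candidates.
  x = -4: f_y(-4, y) = -22*y - 30; no integer root y with |y| ≤ 4.
  x = -3: f_y(-3, y) = -18*y - 29; no integer root y with |y| ≤ 4.
  x = -2: f_y(-2, y) = -14*y - 26; no integer root y with |y| ≤ 4.
  x = -1: f_y(-1, y) = -10*y - 21; no integer root y with |y| ≤ 4.
  x = 0: f_y(0, y) = -6*y - 14; no integer root y with |y| ≤ 4.
  x = 1: f_y(1, y) = -2*y - 5; no integer root y with |y| ≤ 4.
  x = 2: f_y(2, y) = 2*y + 6; vanishes at y ∈ {-3}. (2, -3): f_x = 0, f = 0 — SINGULAR.
  x = 3: f_y(3, y) = 6*y + 19; no integer root y with |y| ≤ 4.
  x = 4: f_y(4, y) = 10*y + 34; no integer root y with |y| ≤ 4.
Only singular point on the grid: (2, -3).
Classify: substitute x = 2 + u, y = -3 + v and expand: f = -3*u**3 + u**2*v + 2*u*v**2 + v**2.
No constant or linear terms (consistent with a singular point). Quadratic part: v**2. Cubic part: -3*u**3 + u**2*v + 2*u*v**2.
The quadratic part v**2 is a perfect square, so there is a single (double) tangent line v = 0, i.e. y = -3. Restricting the cubic part to that line (v = 0) leaves -3*u**3 ≠ 0, so f is not divisible by v and the branch is v² ≈ 3*u**3 to lowest order — this is a cusp.
Classification: cusp.


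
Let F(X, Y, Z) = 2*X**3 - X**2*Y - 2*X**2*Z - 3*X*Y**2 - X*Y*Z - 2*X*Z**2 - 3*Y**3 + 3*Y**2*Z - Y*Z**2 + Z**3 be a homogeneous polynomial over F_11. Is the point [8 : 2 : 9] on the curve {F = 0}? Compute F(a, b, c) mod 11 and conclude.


F(8,2,9) ≡ 3 (mod 11); P is NOT on the curve.

Evaluate F(8, 2, 9) term-by-term (mod 11).
  2*X**3 ↦ 2·512·1·1 = 1024
  -X**2*Y ↦ -1·64·2·1 = -128
  -2*X**2*Z ↦ -2·64·1·9 = -1152
  -3*X*Y**2 ↦ -3·8·4·1 = -96
  -X*Y*Z ↦ -1·8·2·9 = -144
  -2*X*Z**2 ↦ -2·8·1·81 = -1296
  -3*Y**3 ↦ -3·1·8·1 = -24
  3*Y**2*Z ↦ 3·1·4·9 = 108
  -Y*Z**2 ↦ -1·1·2·81 = -162
  Z**3 ↦ 1·1·1·729 = 729
Sum: F(8, 2, 9) = (1024) + (-128) + (-1152) + (-96) + (-144) + (-1296) + (-24) + (108) + (-162) + (729) = -1141.
Reducing mod 11: -1141 ≡ 3 (mod 11).
Since F(a, b, c) ≡ 3 ≠ 0 (mod 11), P does NOT lie on the curve.


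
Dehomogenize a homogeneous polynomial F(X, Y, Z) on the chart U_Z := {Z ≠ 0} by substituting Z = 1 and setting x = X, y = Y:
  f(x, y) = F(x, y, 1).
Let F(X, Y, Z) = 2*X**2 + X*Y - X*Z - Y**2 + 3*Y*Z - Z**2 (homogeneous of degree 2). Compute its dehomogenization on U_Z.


f(x, y) = 2*x**2 + x*y - x - y**2 + 3*y - 1

On U_Z we set Z = 1. Each monomial c·X^i·Y^j·Z^k in F becomes c·x^i·y^j·1^k = c·x^i·y^j.
Substituting Z = 1: F(X, Y, 1) = 2*x**2 + x*y - x - y**2 + 3*y - 1.
Note: deg(f) ≤ deg(F) = 2; strict inequality happens when F is divisible by Z (lost terms).


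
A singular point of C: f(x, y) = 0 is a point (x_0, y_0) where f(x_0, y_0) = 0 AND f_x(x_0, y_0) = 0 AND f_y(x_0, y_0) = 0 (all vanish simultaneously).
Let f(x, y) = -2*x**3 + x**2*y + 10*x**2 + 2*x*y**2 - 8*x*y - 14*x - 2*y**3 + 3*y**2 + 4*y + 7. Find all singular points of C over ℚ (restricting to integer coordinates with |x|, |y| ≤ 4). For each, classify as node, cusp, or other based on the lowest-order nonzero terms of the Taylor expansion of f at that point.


Singular points: {(2, 1)}; classification: node.

Compute partial derivatives:
  f_x = -6*x**2 + 2*x*y + 20*x + 2*y**2 - 8*y - 14.
  f_y = x**2 + 4*x*y - 8*x - 6*y**2 + 6*y + 4.
Scan x_0 ∈ {−4, ..., 4}. For each x_0, f_y(x_0, y) is a polynomial in y; find its integer roots y ∈ {−4, ..., 4}, then test f_x and f at those candidates.
  x = -4: f_y(-4, y) = -6*y**2 - 10*y + 52; no integer root y with |y| ≤ 4.
  x = -3: f_y(-3, y) = -6*y**2 - 6*y + 37; no integer root y with |y| ≤ 4.
  x = -2: f_y(-2, y) = -6*y**2 - 2*y + 24; no integer root y with |y| ≤ 4.
  x = -1: f_y(-1, y) = -6*y**2 + 2*y + 13; no integer root y with |y| ≤ 4.
  x = 0: f_y(0, y) = -6*y**2 + 6*y + 4; no integer root y with |y| ≤ 4.
  x = 1: f_y(1, y) = -6*y**2 + 10*y - 3; no integer root y with |y| ≤ 4.
  x = 2: f_y(2, y) = -6*y**2 + 14*y - 8; vanishes at y ∈ {1}. (2, 1): f_x = 0, f = 0 — SINGULAR.
  x = 3: f_y(3, y) = -6*y**2 + 18*y - 11; no integer root y with |y| ≤ 4.
  x = 4: f_y(4, y) = -6*y**2 + 22*y - 12; vanishes at y ∈ {3}. (4, 3): f_x = -12 ≠ 0.
Only singular point on the grid: (2, 1).
Classify: substitute x = 2 + u, y = 1 + v and expand: f = -2*u**3 + u**2*v - u**2 + 2*u*v**2 - 2*v**3 + v**2.
No constant or linear terms (consistent with a singular point). Quadratic part: -u**2 + v**2. Cubic part: -2*u**3 + u**2*v + 2*u*v**2 - 2*v**3.
The quadratic part v**2 - u**2 = (v − u)(v + u) splits into two distinct linear factors, so there are two distinct tangent lines y − 1 = ±(x − 2) — this is a node (ordinary double point).
Classification: node.


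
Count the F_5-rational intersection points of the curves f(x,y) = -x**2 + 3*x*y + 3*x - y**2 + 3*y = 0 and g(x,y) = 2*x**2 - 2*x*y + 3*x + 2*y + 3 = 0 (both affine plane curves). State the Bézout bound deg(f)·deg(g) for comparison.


Common zeros: {(2, 1), (3, 0)}; count = 2; Bézout bound = 4.

deg(f) = 2, deg(g) = 2, so Bézout bound = 4.
Scan x ∈ F_5. For each x, list the y ∈ F_5 with f(x, y) ≡ 0 and those with g(x, y) ≡ 0 (mod 5); the common zeros in that column are the intersection.
  x = 0: f ≡ 0 at y ∈ {0, 3}; g ≡ 0 at y ∈ {1}; common: ∅.
  x = 1: f ≡ 0 at y ∈ {2, 4}; g ≡ 0 at y ∈ ∅; common: ∅.
  x = 2: f ≡ 0 at y ∈ {1, 3}; g ≡ 0 at y ∈ {1}; common: {1}.
  x = 3: f ≡ 0 at y ∈ {0, 2}; g ≡ 0 at y ∈ {0}; common: {0}.
  x = 4: f ≡ 0 at y ∈ {1, 4}; g ≡ 0 at y ∈ {2}; common: ∅.
Collecting: common zeros = {(2, 1), (3, 0)}, so the count is 2.
Comparison with the Bézout bound: 2 ≤ 4 = deg(f)·deg(g), as expected for curves with no common component (the affine F_5-count falls short of the bound because intersections may lie at infinity, over extension fields, or carry multiplicity).


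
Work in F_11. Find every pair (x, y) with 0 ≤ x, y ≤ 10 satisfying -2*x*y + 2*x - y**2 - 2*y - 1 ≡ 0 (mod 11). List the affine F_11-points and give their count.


Affine F_11-points: {(0, 10), (1, 2), (1, 5), (2, 7), (2, 9), (5, 4), (5, 6), (6, 0), (6, 8), (7, 3)}; count = 10.

For each of the 121 pairs (x, y) ∈ F_11², evaluate f(x, y) mod 11. Record the zeros.
  x = 0: [0↦10, 1↦7, 2↦2, 3↦6, 4↦8, 5↦8, 6↦6, 7↦2, 8↦7, 9↦10, 10↦0]  zeros at y ∈ {10}
  x = 1: [0↦1, 1↦7, 2↦0, 3↦2, 4↦2, 5↦0, 6↦7, 7↦1, 8↦4, 9↦5, 10↦4]  zeros at y ∈ {2, 5}
  x = 2: [0↦3, 1↦7, 2↦9, 3↦9, 4↦7, 5↦3, 6↦8, 7↦0, 8↦1, 9↦0, 10↦8]  zeros at y ∈ {7, 9}
  x = 3: [0↦5, 1↦7, 2↦7, 3↦5, 4↦1, 5↦6, 6↦9, 7↦10, 8↦9, 9↦6, 10↦1]  zeros at y ∈ ∅
  x = 4: [0↦7, 1↦7, 2↦5, 3↦1, 4↦6, 5↦9, 6↦10, 7↦9, 8↦6, 9↦1, 10↦5]  zeros at y ∈ ∅
  x = 5: [0↦9, 1↦7, 2↦3, 3↦8, 4↦0, 5↦1, 6↦0, 7↦8, 8↦3, 9↦7, 10↦9]  zeros at y ∈ {4, 6}
  x = 6: [0↦0, 1↦7, 2↦1, 3↦4, 4↦5, 5↦4, 6↦1, 7↦7, 8↦0, 9↦2, 10↦2]  zeros at y ∈ {0, 8}
  x = 7: [0↦2, 1↦7, 2↦10, 3↦0, 4↦10, 5↦7, 6↦2, 7↦6, 8↦8, 9↦8, 10↦6]  zeros at y ∈ {3}
  x = 8: [0↦4, 1↦7, 2↦8, 3↦7, 4↦4, 5↦10, 6↦3, 7↦5, 8↦5, 9↦3, 10↦10]  zeros at y ∈ ∅
  x = 9: [0↦6, 1↦7, 2↦6, 3↦3, 4↦9, 5↦2, 6↦4, 7↦4, 8↦2, 9↦9, 10↦3]  zeros at y ∈ ∅
  x = 10: [0↦8, 1↦7, 2↦4, 3↦10, 4↦3, 5↦5, 6↦5, 7↦3, 8↦10, 9↦4, 10↦7]  zeros at y ∈ ∅
Collecting zeros: affine points = {(0, 10), (1, 2), (1, 5), (2, 7), (2, 9), (5, 4), (5, 6), (6, 0), (6, 8), (7, 3)}.
Total count |C(F_11)_aff| = 10.


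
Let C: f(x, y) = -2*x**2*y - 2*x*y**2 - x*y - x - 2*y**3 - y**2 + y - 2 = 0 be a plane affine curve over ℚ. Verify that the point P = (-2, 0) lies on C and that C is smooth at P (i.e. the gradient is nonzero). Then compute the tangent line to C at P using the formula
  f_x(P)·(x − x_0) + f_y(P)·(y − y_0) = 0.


Tangent line at P: -x - 5*y - 2 = 0.

Step 1: f(-2, 0) = 0, so P lies on C.
Step 2: partial derivatives
  f_x(x, y) = -4*x*y - 2*y**2 - y - 1, f_y(x, y) = -2*x**2 - 4*x*y - x - 6*y**2 - 2*y + 1.
  f_x(P) = -1, f_y(P) = -5 (gradient nonzero, so P is smooth).
Step 3: tangent line at P: -1·(x − -2) + -5·(y − 0) = 0.
Expanding: -x - 5*y - 2 = 0.


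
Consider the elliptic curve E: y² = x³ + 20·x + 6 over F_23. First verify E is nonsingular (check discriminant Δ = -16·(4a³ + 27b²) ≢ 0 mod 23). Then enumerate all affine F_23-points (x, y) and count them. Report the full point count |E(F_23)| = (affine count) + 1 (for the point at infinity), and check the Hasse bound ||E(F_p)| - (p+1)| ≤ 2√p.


Affine points = {(0, 11), (0, 12), (1, 2), (1, 21), (2, 10), (2, 13), (3, 1), (3, 22), (4, 9), (4, 14), (5, 1), (5, 22), (7, 11), (7, 12), (9, 8), (9, 15), (11, 4), (11, 19), (13, 5), (13, 18), (15, 1), (15, 22), (16, 11), (16, 12), (19, 0), (21, 2), (21, 21), (22, 10), (22, 13)}; affine count = 29; |E(F_23)| = 30.

Discriminant check: Δ ∝ 4a³ + 27b² = 4·20³ + 27·6² = 4·8000 + 27·36 ≡ 13 (mod 23). Nonzero ⇒ E is nonsingular.
For each x ∈ F_23, compute rhs = x³ + 20·x + 6 mod 23, then count y ∈ F_23 with y² ≡ rhs.
  x = 0: rhs = 6, matching y values: 11, 12 (2 points).
  x = 1: rhs = 4, matching y values: 2, 21 (2 points).
  x = 2: rhs = 8, matching y values: 10, 13 (2 points).
  x = 3: rhs = 1, matching y values: 1, 22 (2 points).
  x = 4: rhs = 12, matching y values: 9, 14 (2 points).
  x = 5: rhs = 1, matching y values: 1, 22 (2 points).
  x = 6: rhs = 20, matching y values: none (0 points).
  x = 7: rhs = 6, matching y values: 11, 12 (2 points).
  x = 8: rhs = 11, matching y values: none (0 points).
  x = 9: rhs = 18, matching y values: 8, 15 (2 points).
  x = 10: rhs = 10, matching y values: none (0 points).
  x = 11: rhs = 16, matching y values: 4, 19 (2 points).
  x = 12: rhs = 19, matching y values: none (0 points).
  x = 13: rhs = 2, matching y values: 5, 18 (2 points).
  x = 14: rhs = 17, matching y values: none (0 points).
  x = 15: rhs = 1, matching y values: 1, 22 (2 points).
  x = 16: rhs = 6, matching y values: 11, 12 (2 points).
  x = 17: rhs = 15, matching y values: none (0 points).
  x = 18: rhs = 11, matching y values: none (0 points).
  x = 19: rhs = 0, matching y values: 0 (1 points).
  x = 20: rhs = 11, matching y values: none (0 points).
  x = 21: rhs = 4, matching y values: 2, 21 (2 points).
  x = 22: rhs = 8, matching y values: 10, 13 (2 points).
Total affine count: 29.
Full point count |E(F_23)| = 29 + 1 = 30.
Hasse bound: |30 − (23+1)| = |6| = 6 ≤ 2√23 ≈ 9.5917 ✓.


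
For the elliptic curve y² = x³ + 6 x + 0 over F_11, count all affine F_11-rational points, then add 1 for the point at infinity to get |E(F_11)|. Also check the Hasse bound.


Affine points = {(0, 0), (2, 3), (2, 8), (3, 1), (3, 10), (4, 0), (5, 1), (5, 10), (7, 0), (10, 2), (10, 9)}; affine count = 11; |E(F_11)| = 12.

Discriminant check: Δ ∝ 4a³ + 27b² = 4·6³ + 27·0² = 4·216 + 27·0 ≡ 6 (mod 11). Nonzero ⇒ E is nonsingular.
For each x ∈ F_11, compute rhs = x³ + 6·x + 0 mod 11, then count y ∈ F_11 with y² ≡ rhs.
  x = 0: rhs = 0, matching y values: 0 (1 points).
  x = 1: rhs = 7, matching y values: none (0 points).
  x = 2: rhs = 9, matching y values: 3, 8 (2 points).
  x = 3: rhs = 1, matching y values: 1, 10 (2 points).
  x = 4: rhs = 0, matching y values: 0 (1 points).
  x = 5: rhs = 1, matching y values: 1, 10 (2 points).
  x = 6: rhs = 10, matching y values: none (0 points).
  x = 7: rhs = 0, matching y values: 0 (1 points).
  x = 8: rhs = 10, matching y values: none (0 points).
  x = 9: rhs = 2, matching y values: none (0 points).
  x = 10: rhs = 4, matching y values: 2, 9 (2 points).
Total affine count: 11.
Full point count |E(F_11)| = 11 + 1 = 12.
Hasse bound: |12 − (11+1)| = |0| = 0 ≤ 2√11 ≈ 6.6332 ✓.


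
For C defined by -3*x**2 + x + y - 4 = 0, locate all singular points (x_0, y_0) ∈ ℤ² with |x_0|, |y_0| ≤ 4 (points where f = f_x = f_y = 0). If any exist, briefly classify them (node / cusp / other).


No singular points in the scanned grid; C is smooth there.

Compute partial derivatives:
  f_x = 1 - 6*x.
  f_y = 1.
f_y = 1 is a nonzero constant, so f_y never vanishes: no point (x, y) can satisfy f = f_x = f_y = 0. In particular no (x, y) ∈ {−4, ..., 4}² is singular; the curve is smooth.


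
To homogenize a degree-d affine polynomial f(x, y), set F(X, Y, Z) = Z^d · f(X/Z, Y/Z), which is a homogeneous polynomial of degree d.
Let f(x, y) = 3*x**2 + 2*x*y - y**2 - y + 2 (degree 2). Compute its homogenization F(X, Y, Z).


F(X, Y, Z) = 3*X**2 + 2*X*Y - Y**2 - Y*Z + 2*Z**2

deg(f) = 2.
Substitute x = X/Z, y = Y/Z into f, then multiply by Z^2.
  monomial 3·x^2·y^0 ↦ 3·X^2·Y^0·Z^0.
  monomial 2·x^1·y^1 ↦ 2·X^1·Y^1·Z^0.
  monomial -1·x^0·y^2 ↦ -1·X^0·Y^2·Z^0.
  monomial -1·x^0·y^1 ↦ -1·X^0·Y^1·Z^1.
  monomial 2·x^0·y^0 ↦ 2·X^0·Y^0·Z^2.
Collecting: F(X, Y, Z) = 3*X**2 + 2*X*Y - Y**2 - Y*Z + 2*Z**2.


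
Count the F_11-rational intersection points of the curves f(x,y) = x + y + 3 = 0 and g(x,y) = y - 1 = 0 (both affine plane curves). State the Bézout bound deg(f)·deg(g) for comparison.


Common zeros: {(7, 1)}; count = 1; Bézout bound = 1.

deg(f) = 1, deg(g) = 1, so Bézout bound = 1.
Scan x ∈ F_11. For each x, list the y ∈ F_11 with f(x, y) ≡ 0 and those with g(x, y) ≡ 0 (mod 11); the common zeros in that column are the intersection.
  x = 0: f ≡ 0 at y ∈ {8}; g ≡ 0 at y ∈ {1}; common: ∅.
  x = 1: f ≡ 0 at y ∈ {7}; g ≡ 0 at y ∈ {1}; common: ∅.
  x = 2: f ≡ 0 at y ∈ {6}; g ≡ 0 at y ∈ {1}; common: ∅.
  x = 3: f ≡ 0 at y ∈ {5}; g ≡ 0 at y ∈ {1}; common: ∅.
  x = 4: f ≡ 0 at y ∈ {4}; g ≡ 0 at y ∈ {1}; common: ∅.
  x = 5: f ≡ 0 at y ∈ {3}; g ≡ 0 at y ∈ {1}; common: ∅.
  x = 6: f ≡ 0 at y ∈ {2}; g ≡ 0 at y ∈ {1}; common: ∅.
  x = 7: f ≡ 0 at y ∈ {1}; g ≡ 0 at y ∈ {1}; common: {1}.
  x = 8: f ≡ 0 at y ∈ {0}; g ≡ 0 at y ∈ {1}; common: ∅.
  x = 9: f ≡ 0 at y ∈ {10}; g ≡ 0 at y ∈ {1}; common: ∅.
  x = 10: f ≡ 0 at y ∈ {9}; g ≡ 0 at y ∈ {1}; common: ∅.
Collecting: common zeros = {(7, 1)}, so the count is 1.
Comparison with the Bézout bound: 1 ≤ 1 = deg(f)·deg(g), as expected for curves with no common component (the bound is attained).


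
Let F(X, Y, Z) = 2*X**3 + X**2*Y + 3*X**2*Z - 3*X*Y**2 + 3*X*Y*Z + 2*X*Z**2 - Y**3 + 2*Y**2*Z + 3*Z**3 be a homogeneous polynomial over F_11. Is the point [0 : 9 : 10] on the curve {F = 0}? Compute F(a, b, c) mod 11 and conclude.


F(0,9,10) ≡ 8 (mod 11); P is NOT on the curve.

Evaluate F(0, 9, 10) term-by-term (mod 11).
  2*X**3 ↦ 2·0·1·1 = 0
  X**2*Y ↦ 1·0·9·1 = 0
  3*X**2*Z ↦ 3·0·1·10 = 0
  -3*X*Y**2 ↦ -3·0·81·1 = 0
  3*X*Y*Z ↦ 3·0·9·10 = 0
  2*X*Z**2 ↦ 2·0·1·100 = 0
  -Y**3 ↦ -1·1·729·1 = -729
  2*Y**2*Z ↦ 2·1·81·10 = 1620
  3*Z**3 ↦ 3·1·1·1000 = 3000
Sum: F(0, 9, 10) = (0) + (0) + (0) + (0) + (0) + (0) + (-729) + (1620) + (3000) = 3891.
Reducing mod 11: 3891 ≡ 8 (mod 11).
Since F(a, b, c) ≡ 8 ≠ 0 (mod 11), P does NOT lie on the curve.


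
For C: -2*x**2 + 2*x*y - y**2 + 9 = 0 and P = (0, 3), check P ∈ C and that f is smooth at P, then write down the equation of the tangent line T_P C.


Tangent line at P: 6*x - 6*y + 18 = 0.

Step 1: f(0, 3) = 0, so P lies on C.
Step 2: partial derivatives
  f_x(x, y) = -4*x + 2*y, f_y(x, y) = 2*x - 2*y.
  f_x(P) = 6, f_y(P) = -6 (gradient nonzero, so P is smooth).
Step 3: tangent line at P: 6·(x − 0) + -6·(y − 3) = 0.
Expanding: 6*x - 6*y + 18 = 0.


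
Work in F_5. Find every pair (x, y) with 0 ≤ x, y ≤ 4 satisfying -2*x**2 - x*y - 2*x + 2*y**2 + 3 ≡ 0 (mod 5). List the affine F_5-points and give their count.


Affine F_5-points: {(0, 1), (0, 4), (1, 1), (1, 2), (2, 2), (2, 4)}; count = 6.

For each of the 25 pairs (x, y) ∈ F_5², evaluate f(x, y) mod 5. Record the zeros.
  x = 0: [0↦3, 1↦0, 2↦1, 3↦1, 4↦0]  zeros at y ∈ {1, 4}
  x = 1: [0↦4, 1↦0, 2↦0, 3↦4, 4↦2]  zeros at y ∈ {1, 2}
  x = 2: [0↦1, 1↦1, 2↦0, 3↦3, 4↦0]  zeros at y ∈ {2, 4}
  x = 3: [0↦4, 1↦3, 2↦1, 3↦3, 4↦4]  zeros at y ∈ ∅
  x = 4: [0↦3, 1↦1, 2↦3, 3↦4, 4↦4]  zeros at y ∈ ∅
Collecting zeros: affine points = {(0, 1), (0, 4), (1, 1), (1, 2), (2, 2), (2, 4)}.
Total count |C(F_5)_aff| = 6.


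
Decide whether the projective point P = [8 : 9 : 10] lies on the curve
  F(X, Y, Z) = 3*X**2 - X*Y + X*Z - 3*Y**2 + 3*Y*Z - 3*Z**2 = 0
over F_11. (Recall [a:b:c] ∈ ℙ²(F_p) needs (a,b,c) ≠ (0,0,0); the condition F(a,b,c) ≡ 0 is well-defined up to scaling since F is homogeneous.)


F(8,9,10) ≡ 4 (mod 11); P is NOT on the curve.

Evaluate F(8, 9, 10) term-by-term (mod 11).
  3*X**2 ↦ 3·64·1·1 = 192
  -X*Y ↦ -1·8·9·1 = -72
  X*Z ↦ 1·8·1·10 = 80
  -3*Y**2 ↦ -3·1·81·1 = -243
  3*Y*Z ↦ 3·1·9·10 = 270
  -3*Z**2 ↦ -3·1·1·100 = -300
Sum: F(8, 9, 10) = (192) + (-72) + (80) + (-243) + (270) + (-300) = -73.
Reducing mod 11: -73 ≡ 4 (mod 11).
Since F(a, b, c) ≡ 4 ≠ 0 (mod 11), P does NOT lie on the curve.


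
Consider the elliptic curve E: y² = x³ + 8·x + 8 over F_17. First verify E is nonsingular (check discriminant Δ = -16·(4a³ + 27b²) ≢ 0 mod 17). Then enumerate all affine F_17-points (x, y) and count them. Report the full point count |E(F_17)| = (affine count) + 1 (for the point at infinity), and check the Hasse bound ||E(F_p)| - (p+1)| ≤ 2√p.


Affine points = {(0, 5), (0, 12), (1, 0), (2, 7), (2, 10), (3, 5), (3, 12), (4, 6), (4, 11), (6, 0), (7, 4), (7, 13), (10, 0), (11, 4), (11, 13), (12, 8), (12, 9), (14, 5), (14, 12), (15, 1), (15, 16), (16, 4), (16, 13)}; affine count = 23; |E(F_17)| = 24.

Discriminant check: Δ ∝ 4a³ + 27b² = 4·8³ + 27·8² = 4·512 + 27·64 ≡ 2 (mod 17). Nonzero ⇒ E is nonsingular.
For each x ∈ F_17, compute rhs = x³ + 8·x + 8 mod 17, then count y ∈ F_17 with y² ≡ rhs.
  x = 0: rhs = 8, matching y values: 5, 12 (2 points).
  x = 1: rhs = 0, matching y values: 0 (1 points).
  x = 2: rhs = 15, matching y values: 7, 10 (2 points).
  x = 3: rhs = 8, matching y values: 5, 12 (2 points).
  x = 4: rhs = 2, matching y values: 6, 11 (2 points).
  x = 5: rhs = 3, matching y values: none (0 points).
  x = 6: rhs = 0, matching y values: 0 (1 points).
  x = 7: rhs = 16, matching y values: 4, 13 (2 points).
  x = 8: rhs = 6, matching y values: none (0 points).
  x = 9: rhs = 10, matching y values: none (0 points).
  x = 10: rhs = 0, matching y values: 0 (1 points).
  x = 11: rhs = 16, matching y values: 4, 13 (2 points).
  x = 12: rhs = 13, matching y values: 8, 9 (2 points).
  x = 13: rhs = 14, matching y values: none (0 points).
  x = 14: rhs = 8, matching y values: 5, 12 (2 points).
  x = 15: rhs = 1, matching y values: 1, 16 (2 points).
  x = 16: rhs = 16, matching y values: 4, 13 (2 points).
Total affine count: 23.
Full point count |E(F_17)| = 23 + 1 = 24.
Hasse bound: |24 − (17+1)| = |6| = 6 ≤ 2√17 ≈ 8.2462 ✓.


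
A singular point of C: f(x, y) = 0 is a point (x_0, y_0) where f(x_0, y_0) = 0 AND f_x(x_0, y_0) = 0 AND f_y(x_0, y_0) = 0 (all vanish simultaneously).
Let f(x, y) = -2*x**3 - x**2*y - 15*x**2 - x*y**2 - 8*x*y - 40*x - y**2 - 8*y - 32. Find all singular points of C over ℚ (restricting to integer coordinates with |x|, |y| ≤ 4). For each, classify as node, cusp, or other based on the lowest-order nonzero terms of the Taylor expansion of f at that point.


Singular points: {(-2, -2)}; classification: node.

Compute partial derivatives:
  f_x = -6*x**2 - 2*x*y - 30*x - y**2 - 8*y - 40.
  f_y = -x**2 - 2*x*y - 8*x - 2*y - 8.
Scan x_0 ∈ {−4, ..., 4}. For each x_0, f_y(x_0, y) is a polynomial in y; find its integer roots y ∈ {−4, ..., 4}, then test f_x and f at those candidates.
  x = -4: f_y(-4, y) = 6*y + 8; no integer root y with |y| ≤ 4.
  x = -3: f_y(-3, y) = 4*y + 7; no integer root y with |y| ≤ 4.
  x = -2: f_y(-2, y) = 2*y + 4; vanishes at y ∈ {-2}. (-2, -2): f_x = 0, f = 0 — SINGULAR.
  x = -1: f_y(-1, y) = -1; no integer root y with |y| ≤ 4.
  x = 0: f_y(0, y) = -2*y - 8; vanishes at y ∈ {-4}. (0, -4): f_x = -24 ≠ 0.
  x = 1: f_y(1, y) = -4*y - 17; no integer root y with |y| ≤ 4.
  x = 2: f_y(2, y) = -6*y - 28; no integer root y with |y| ≤ 4.
  x = 3: f_y(3, y) = -8*y - 41; no integer root y with |y| ≤ 4.
  x = 4: f_y(4, y) = -10*y - 56; no integer root y with |y| ≤ 4.
Only singular point on the grid: (-2, -2).
Classify: substitute x = -2 + u, y = -2 + v and expand: f = -2*u**3 - u**2*v - u**2 - u*v**2 + v**2.
No constant or linear terms (consistent with a singular point). Quadratic part: -u**2 + v**2. Cubic part: -2*u**3 - u**2*v - u*v**2.
The quadratic part v**2 - u**2 = (v − u)(v + u) splits into two distinct linear factors, so there are two distinct tangent lines y − -2 = ±(x − -2) — this is a node (ordinary double point).
Classification: node.


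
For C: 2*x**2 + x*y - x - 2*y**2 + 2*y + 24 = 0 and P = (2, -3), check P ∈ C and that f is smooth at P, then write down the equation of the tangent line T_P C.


Tangent line at P: 4*x + 16*y + 40 = 0.

Step 1: f(2, -3) = 0, so P lies on C.
Step 2: partial derivatives
  f_x(x, y) = 4*x + y - 1, f_y(x, y) = x - 4*y + 2.
  f_x(P) = 4, f_y(P) = 16 (gradient nonzero, so P is smooth).
Step 3: tangent line at P: 4·(x − 2) + 16·(y − -3) = 0.
Expanding: 4*x + 16*y + 40 = 0.


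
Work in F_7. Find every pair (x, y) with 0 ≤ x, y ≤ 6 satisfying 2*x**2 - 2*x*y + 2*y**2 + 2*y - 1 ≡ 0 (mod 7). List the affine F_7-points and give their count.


Affine F_7-points: {(2, 0), (2, 1), (5, 0), (5, 4), (6, 1), (6, 4)}; count = 6.

For each of the 49 pairs (x, y) ∈ F_7², evaluate f(x, y) mod 7. Record the zeros.
  x = 0: [0↦6, 1↦3, 2↦4, 3↦2, 4↦4, 5↦3, 6↦6]  zeros at y ∈ ∅
  x = 1: [0↦1, 1↦3, 2↦2, 3↦5, 4↦5, 5↦2, 6↦3]  zeros at y ∈ ∅
  x = 2: [0↦0, 1↦0, 2↦4, 3↦5, 4↦3, 5↦5, 6↦4]  zeros at y ∈ {0, 1}
  x = 3: [0↦3, 1↦1, 2↦3, 3↦2, 4↦5, 5↦5, 6↦2]  zeros at y ∈ ∅
  x = 4: [0↦3, 1↦6, 2↦6, 3↦3, 4↦4, 5↦2, 6↦4]  zeros at y ∈ ∅
  x = 5: [0↦0, 1↦1, 2↦6, 3↦1, 4↦0, 5↦3, 6↦3]  zeros at y ∈ {0, 4}
  x = 6: [0↦1, 1↦0, 2↦3, 3↦3, 4↦0, 5↦1, 6↦6]  zeros at y ∈ {1, 4}
Collecting zeros: affine points = {(2, 0), (2, 1), (5, 0), (5, 4), (6, 1), (6, 4)}.
Total count |C(F_7)_aff| = 6.


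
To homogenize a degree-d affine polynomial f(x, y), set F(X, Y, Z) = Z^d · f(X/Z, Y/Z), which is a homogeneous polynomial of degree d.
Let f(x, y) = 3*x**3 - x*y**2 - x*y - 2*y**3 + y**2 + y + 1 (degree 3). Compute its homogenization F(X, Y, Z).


F(X, Y, Z) = 3*X**3 - X*Y**2 - X*Y*Z - 2*Y**3 + Y**2*Z + Y*Z**2 + Z**3

deg(f) = 3.
Substitute x = X/Z, y = Y/Z into f, then multiply by Z^3.
  monomial 3·x^3·y^0 ↦ 3·X^3·Y^0·Z^0.
  monomial -1·x^1·y^2 ↦ -1·X^1·Y^2·Z^0.
  monomial -1·x^1·y^1 ↦ -1·X^1·Y^1·Z^1.
  monomial -2·x^0·y^3 ↦ -2·X^0·Y^3·Z^0.
  monomial 1·x^0·y^2 ↦ 1·X^0·Y^2·Z^1.
  monomial 1·x^0·y^1 ↦ 1·X^0·Y^1·Z^2.
  monomial 1·x^0·y^0 ↦ 1·X^0·Y^0·Z^3.
Collecting: F(X, Y, Z) = 3*X**3 - X*Y**2 - X*Y*Z - 2*Y**3 + Y**2*Z + Y*Z**2 + Z**3.


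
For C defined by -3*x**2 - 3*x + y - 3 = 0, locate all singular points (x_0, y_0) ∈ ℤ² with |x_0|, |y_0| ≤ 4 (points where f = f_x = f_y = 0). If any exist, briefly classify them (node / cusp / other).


No singular points in the scanned grid; C is smooth there.

Compute partial derivatives:
  f_x = -6*x - 3.
  f_y = 1.
f_y = 1 is a nonzero constant, so f_y never vanishes: no point (x, y) can satisfy f = f_x = f_y = 0. In particular no (x, y) ∈ {−4, ..., 4}² is singular; the curve is smooth.


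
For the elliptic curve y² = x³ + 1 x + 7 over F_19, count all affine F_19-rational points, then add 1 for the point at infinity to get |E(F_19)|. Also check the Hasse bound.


Affine points = {(0, 8), (0, 11), (1, 3), (1, 16), (2, 6), (2, 13), (5, 2), (5, 17), (6, 1), (6, 18), (9, 2), (9, 17), (11, 0), (17, 4), (17, 15), (18, 9), (18, 10)}; affine count = 17; |E(F_19)| = 18.

Discriminant check: Δ ∝ 4a³ + 27b² = 4·1³ + 27·7² = 4·1 + 27·49 ≡ 16 (mod 19). Nonzero ⇒ E is nonsingular.
For each x ∈ F_19, compute rhs = x³ + 1·x + 7 mod 19, then count y ∈ F_19 with y² ≡ rhs.
  x = 0: rhs = 7, matching y values: 8, 11 (2 points).
  x = 1: rhs = 9, matching y values: 3, 16 (2 points).
  x = 2: rhs = 17, matching y values: 6, 13 (2 points).
  x = 3: rhs = 18, matching y values: none (0 points).
  x = 4: rhs = 18, matching y values: none (0 points).
  x = 5: rhs = 4, matching y values: 2, 17 (2 points).
  x = 6: rhs = 1, matching y values: 1, 18 (2 points).
  x = 7: rhs = 15, matching y values: none (0 points).
  x = 8: rhs = 14, matching y values: none (0 points).
  x = 9: rhs = 4, matching y values: 2, 17 (2 points).
  x = 10: rhs = 10, matching y values: none (0 points).
  x = 11: rhs = 0, matching y values: 0 (1 points).
  x = 12: rhs = 18, matching y values: none (0 points).
  x = 13: rhs = 13, matching y values: none (0 points).
  x = 14: rhs = 10, matching y values: none (0 points).
  x = 15: rhs = 15, matching y values: none (0 points).
  x = 16: rhs = 15, matching y values: none (0 points).
  x = 17: rhs = 16, matching y values: 4, 15 (2 points).
  x = 18: rhs = 5, matching y values: 9, 10 (2 points).
Total affine count: 17.
Full point count |E(F_19)| = 17 + 1 = 18.
Hasse bound: |18 − (19+1)| = |-2| = 2 ≤ 2√19 ≈ 8.7178 ✓.
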